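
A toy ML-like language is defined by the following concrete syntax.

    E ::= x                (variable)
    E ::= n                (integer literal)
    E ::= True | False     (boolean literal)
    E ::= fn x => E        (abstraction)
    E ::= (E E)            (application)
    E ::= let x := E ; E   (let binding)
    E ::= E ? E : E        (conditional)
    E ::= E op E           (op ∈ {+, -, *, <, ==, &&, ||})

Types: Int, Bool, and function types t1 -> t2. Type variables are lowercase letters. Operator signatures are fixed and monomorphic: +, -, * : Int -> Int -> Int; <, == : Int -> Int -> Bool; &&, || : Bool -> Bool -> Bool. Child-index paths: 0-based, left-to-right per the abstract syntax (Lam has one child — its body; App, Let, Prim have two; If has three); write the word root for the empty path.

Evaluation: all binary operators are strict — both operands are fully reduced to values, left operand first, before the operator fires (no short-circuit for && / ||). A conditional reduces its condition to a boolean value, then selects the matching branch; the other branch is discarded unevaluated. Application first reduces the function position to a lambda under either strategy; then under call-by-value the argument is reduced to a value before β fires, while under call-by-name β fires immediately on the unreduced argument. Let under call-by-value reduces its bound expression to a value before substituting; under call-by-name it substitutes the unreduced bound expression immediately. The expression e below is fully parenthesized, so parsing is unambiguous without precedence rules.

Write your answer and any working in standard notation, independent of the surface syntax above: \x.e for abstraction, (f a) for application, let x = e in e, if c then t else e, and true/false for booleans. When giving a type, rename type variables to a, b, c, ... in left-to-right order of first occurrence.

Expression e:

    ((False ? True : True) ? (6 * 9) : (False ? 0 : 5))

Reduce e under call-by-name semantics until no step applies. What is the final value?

Answer: 54

Trace:
step 0: (if (if false then true else true) then (6 * 9) else (if false then 0 else 5))
step 1: [if@0] (if true then (6 * 9) else (if false then 0 else 5))
step 2: [if@root] (6 * 9)
step 3: [delta@root] 54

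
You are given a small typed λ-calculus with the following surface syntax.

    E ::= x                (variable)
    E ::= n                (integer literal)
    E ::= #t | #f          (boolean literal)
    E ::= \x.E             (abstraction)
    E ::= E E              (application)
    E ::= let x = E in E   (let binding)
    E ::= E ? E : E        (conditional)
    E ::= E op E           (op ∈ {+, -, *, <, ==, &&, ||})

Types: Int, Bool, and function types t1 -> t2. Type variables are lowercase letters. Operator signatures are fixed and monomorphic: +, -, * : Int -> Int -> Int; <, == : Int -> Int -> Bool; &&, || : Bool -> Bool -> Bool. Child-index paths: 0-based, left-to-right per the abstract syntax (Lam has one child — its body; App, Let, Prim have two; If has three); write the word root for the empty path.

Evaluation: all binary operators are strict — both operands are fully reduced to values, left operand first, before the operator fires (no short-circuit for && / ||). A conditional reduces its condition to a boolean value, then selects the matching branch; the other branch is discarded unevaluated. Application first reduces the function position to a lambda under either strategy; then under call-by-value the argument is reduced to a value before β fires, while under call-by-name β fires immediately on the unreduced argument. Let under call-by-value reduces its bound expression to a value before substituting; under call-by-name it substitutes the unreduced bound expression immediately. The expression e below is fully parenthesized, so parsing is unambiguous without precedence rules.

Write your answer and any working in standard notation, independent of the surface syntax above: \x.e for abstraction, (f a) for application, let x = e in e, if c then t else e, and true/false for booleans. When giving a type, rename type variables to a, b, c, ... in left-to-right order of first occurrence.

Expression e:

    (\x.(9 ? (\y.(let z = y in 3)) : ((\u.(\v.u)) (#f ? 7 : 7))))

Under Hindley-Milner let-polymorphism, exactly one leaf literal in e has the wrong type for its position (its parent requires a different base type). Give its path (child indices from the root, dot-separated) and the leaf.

Answer: 0.0 : 9

Trace:
  unify Int ~ Bool
  FAIL: mismatch Int ~ Bool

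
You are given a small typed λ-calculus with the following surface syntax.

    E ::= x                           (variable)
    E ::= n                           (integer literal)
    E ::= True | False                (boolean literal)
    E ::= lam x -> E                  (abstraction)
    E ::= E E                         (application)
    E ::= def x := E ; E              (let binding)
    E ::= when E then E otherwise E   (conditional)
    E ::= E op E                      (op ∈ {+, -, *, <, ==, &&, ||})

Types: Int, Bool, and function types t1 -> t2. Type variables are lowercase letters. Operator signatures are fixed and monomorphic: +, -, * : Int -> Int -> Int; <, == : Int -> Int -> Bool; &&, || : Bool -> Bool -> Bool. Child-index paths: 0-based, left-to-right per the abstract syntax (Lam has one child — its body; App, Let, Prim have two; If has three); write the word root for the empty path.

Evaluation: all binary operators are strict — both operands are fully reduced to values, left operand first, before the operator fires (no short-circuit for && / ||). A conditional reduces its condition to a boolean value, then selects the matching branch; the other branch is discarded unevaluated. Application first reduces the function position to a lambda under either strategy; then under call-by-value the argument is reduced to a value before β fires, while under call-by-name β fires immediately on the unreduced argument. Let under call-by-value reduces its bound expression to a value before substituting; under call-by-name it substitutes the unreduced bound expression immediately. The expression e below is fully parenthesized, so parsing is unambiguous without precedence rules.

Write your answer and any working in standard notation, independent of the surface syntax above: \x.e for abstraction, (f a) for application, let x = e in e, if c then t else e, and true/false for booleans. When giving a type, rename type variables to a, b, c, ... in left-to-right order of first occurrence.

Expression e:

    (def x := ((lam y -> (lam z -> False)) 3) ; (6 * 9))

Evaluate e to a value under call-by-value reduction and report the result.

Derivation:
step 0: (let x = ((\y.(\z.false)) 3) in (6 * 9))
step 1: [beta@0] (let x = (\z.false) in (6 * 9))
step 2: [let@root] (6 * 9)
step 3: [delta@root] 54

Answer: 54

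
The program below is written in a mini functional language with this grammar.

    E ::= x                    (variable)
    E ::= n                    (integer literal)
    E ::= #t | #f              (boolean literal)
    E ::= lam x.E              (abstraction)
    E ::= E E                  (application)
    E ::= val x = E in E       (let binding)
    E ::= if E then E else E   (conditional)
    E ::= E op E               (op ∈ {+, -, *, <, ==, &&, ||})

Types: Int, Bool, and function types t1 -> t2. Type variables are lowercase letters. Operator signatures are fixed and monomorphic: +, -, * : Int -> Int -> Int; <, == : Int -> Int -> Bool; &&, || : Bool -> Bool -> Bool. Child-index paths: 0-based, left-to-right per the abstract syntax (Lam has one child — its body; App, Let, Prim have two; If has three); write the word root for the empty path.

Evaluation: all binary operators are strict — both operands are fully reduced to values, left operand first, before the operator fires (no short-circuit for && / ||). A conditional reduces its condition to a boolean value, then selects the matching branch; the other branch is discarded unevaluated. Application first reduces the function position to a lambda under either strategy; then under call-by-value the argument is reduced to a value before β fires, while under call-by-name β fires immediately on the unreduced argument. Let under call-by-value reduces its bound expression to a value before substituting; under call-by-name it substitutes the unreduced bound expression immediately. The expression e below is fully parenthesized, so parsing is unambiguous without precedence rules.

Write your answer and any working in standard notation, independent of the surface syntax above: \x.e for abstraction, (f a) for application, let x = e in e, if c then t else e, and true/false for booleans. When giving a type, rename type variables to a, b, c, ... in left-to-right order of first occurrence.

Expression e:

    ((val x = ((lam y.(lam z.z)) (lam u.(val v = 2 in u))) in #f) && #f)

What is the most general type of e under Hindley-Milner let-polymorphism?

Answer: Bool

Trace:
z : b
\z._ : b -> b
\y._ : a -> b -> b
let v : Int
u : c
\u._ : c -> c
  unify a -> b -> b ~ (c -> c) -> d
  unify a ~ c -> c
  unify b -> b ~ d
_ _ : b -> b
let x : forall. b -> b
  unify Bool ~ Bool
  unify Bool ~ Bool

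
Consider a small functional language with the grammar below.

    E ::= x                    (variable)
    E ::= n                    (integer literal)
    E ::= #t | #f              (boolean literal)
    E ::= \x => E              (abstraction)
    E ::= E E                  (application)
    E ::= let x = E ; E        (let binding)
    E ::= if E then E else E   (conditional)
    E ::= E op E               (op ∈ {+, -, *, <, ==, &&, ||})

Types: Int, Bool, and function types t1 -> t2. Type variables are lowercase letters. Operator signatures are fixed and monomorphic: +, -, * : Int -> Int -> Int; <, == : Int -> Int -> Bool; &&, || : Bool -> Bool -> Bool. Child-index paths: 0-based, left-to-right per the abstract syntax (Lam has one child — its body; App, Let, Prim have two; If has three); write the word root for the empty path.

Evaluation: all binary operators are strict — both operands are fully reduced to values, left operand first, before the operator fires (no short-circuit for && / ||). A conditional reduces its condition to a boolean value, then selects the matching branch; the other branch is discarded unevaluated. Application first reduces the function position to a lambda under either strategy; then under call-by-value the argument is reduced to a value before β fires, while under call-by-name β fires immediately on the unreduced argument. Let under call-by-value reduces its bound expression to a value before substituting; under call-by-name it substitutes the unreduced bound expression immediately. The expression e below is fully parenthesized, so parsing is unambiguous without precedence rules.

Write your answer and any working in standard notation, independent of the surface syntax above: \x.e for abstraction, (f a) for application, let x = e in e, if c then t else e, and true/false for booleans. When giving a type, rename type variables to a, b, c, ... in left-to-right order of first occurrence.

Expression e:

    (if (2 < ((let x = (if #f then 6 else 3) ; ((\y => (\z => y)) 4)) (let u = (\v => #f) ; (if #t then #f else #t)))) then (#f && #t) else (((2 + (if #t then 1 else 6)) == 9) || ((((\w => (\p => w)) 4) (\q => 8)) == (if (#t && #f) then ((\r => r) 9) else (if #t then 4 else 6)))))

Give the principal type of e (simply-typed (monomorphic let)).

Answer: Bool

Derivation:
  unify Int ~ Int
  unify Bool ~ Bool
  unify Int ~ Int
let x : Int
y : a
\z._ : b -> a
\y._ : a -> b -> a
  unify a -> b -> a ~ Int -> c
  unify a ~ Int
  unify b -> Int ~ c
_ _ : b -> Int
\v._ : d -> Bool
let u : d -> Bool
  unify Bool ~ Bool
  unify Bool ~ Bool
  unify b -> Int ~ Bool -> e
  unify b ~ Bool
  unify Int ~ e
_ _ : Int
  unify Int ~ Int
  unify Bool ~ Bool
  unify Bool ~ Bool
  unify Bool ~ Bool
  unify Int ~ Int
  unify Bool ~ Bool
  unify Int ~ Int
  unify Int ~ Int
  unify Int ~ Int
  unify Int ~ Int
  unify Bool ~ Bool
w : f
\p._ : g -> f
\w._ : f -> g -> f
  unify f -> g -> f ~ Int -> h
  unify f ~ Int
  unify g -> Int ~ h
_ _ : g -> Int
\q._ : i -> Int
  unify g -> Int ~ (i -> Int) -> j
  unify g ~ i -> Int
  unify Int ~ j
_ _ : Int
  unify Int ~ Int
  unify Bool ~ Bool
  unify Bool ~ Bool
  unify Bool ~ Bool
r : k
\r._ : k -> k
  unify k -> k ~ Int -> l
  unify k ~ Int
  unify Int ~ l
_ _ : Int
  unify Bool ~ Bool
  unify Int ~ Int
  unify Int ~ Int
  unify Int ~ Int
  unify Bool ~ Bool
  unify Bool ~ Bool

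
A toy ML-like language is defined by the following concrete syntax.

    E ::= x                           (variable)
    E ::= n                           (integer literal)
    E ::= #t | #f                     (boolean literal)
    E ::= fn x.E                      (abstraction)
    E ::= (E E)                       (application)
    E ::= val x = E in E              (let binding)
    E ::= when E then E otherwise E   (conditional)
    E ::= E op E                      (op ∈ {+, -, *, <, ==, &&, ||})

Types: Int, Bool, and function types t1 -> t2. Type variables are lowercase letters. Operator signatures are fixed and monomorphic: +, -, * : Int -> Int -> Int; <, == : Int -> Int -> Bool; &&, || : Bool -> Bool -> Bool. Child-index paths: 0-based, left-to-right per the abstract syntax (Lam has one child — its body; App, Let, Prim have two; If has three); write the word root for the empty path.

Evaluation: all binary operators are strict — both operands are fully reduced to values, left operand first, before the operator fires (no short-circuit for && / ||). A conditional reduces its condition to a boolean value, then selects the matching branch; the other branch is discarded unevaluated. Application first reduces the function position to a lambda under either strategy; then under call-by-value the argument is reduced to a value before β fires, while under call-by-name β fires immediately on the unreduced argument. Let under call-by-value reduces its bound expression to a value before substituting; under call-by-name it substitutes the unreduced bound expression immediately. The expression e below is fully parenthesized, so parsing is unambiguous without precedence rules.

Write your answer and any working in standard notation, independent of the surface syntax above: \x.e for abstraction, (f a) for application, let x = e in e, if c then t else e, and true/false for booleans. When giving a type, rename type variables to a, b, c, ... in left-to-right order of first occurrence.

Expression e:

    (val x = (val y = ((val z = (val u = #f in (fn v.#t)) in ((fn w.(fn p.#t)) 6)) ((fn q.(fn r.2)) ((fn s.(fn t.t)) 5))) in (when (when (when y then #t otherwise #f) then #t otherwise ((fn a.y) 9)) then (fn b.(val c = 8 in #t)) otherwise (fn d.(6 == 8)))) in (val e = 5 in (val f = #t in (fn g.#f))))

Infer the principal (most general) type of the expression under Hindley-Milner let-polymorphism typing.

Derivation:
let u : Bool
\v._ : a -> Bool
let z : forall. a -> Bool
\p._ : c -> Bool
\w._ : b -> c -> Bool
  unify b -> c -> Bool ~ Int -> d
  unify b ~ Int
  unify c -> Bool ~ d
_ _ : c -> Bool
\r._ : f -> Int
\q._ : e -> f -> Int
t : h
\t._ : h -> h
\s._ : g -> h -> h
  unify g -> h -> h ~ Int -> i
  unify g ~ Int
  unify h -> h ~ i
_ _ : h -> h
  unify e -> f -> Int ~ (h -> h) -> j
  unify e ~ h -> h
  unify f -> Int ~ j
_ _ : f -> Int
  unify c -> Bool ~ (f -> Int) -> k
  unify c ~ f -> Int
  unify Bool ~ k
_ _ : Bool
let y : Bool
y : Bool
  unify Bool ~ Bool
  unify Bool ~ Bool
  unify Bool ~ Bool
y : Bool
\a._ : l -> Bool
  unify l -> Bool ~ Int -> m
  unify l ~ Int
  unify Bool ~ m
_ _ : Bool
  unify Bool ~ Bool
  unify Bool ~ Bool
let c : Int
\b._ : n -> Bool
  unify Int ~ Int
  unify Int ~ Int
\d._ : o -> Bool
  unify n -> Bool ~ o -> Bool
  unify n ~ o
  unify Bool ~ Bool
let x : forall. o -> Bool
let e : Int
let f : Bool
\g._ : p -> Bool

Answer: a -> Bool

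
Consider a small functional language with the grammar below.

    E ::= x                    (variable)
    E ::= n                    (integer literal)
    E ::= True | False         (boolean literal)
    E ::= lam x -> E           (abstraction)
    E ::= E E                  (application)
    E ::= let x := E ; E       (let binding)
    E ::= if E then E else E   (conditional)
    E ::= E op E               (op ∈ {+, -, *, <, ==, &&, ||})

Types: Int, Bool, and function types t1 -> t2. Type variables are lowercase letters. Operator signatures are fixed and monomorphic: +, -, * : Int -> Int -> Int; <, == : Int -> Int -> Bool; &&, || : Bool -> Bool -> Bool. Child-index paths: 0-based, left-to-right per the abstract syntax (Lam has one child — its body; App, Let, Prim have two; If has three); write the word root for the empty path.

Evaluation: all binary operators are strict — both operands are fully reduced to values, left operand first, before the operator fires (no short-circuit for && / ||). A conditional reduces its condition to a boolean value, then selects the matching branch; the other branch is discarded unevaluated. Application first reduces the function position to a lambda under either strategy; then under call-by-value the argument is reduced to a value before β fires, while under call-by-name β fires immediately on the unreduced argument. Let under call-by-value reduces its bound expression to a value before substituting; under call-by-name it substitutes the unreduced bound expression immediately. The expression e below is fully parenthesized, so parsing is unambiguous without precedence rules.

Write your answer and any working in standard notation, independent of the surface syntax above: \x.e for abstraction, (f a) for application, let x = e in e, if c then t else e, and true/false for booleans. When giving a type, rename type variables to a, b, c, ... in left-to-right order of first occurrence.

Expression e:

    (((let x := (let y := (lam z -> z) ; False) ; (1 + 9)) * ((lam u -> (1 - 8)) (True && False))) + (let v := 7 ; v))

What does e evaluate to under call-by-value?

Working:
step 0: (((let x = (let y = (\z.z) in false) in (1 + 9)) * ((\u.(1 - 8)) (true && false))) + (let v = 7 in v))
step 1: [let@0.0.0] (((let x = false in (1 + 9)) * ((\u.(1 - 8)) (true && false))) + (let v = 7 in v))
step 2: [let@0.0] (((1 + 9) * ((\u.(1 - 8)) (true && false))) + (let v = 7 in v))
step 3: [delta@0.0] ((10 * ((\u.(1 - 8)) (true && false))) + (let v = 7 in v))
step 4: [delta@0.1.1] ((10 * ((\u.(1 - 8)) false)) + (let v = 7 in v))
step 5: [beta@0.1] ((10 * (1 - 8)) + (let v = 7 in v))
step 6: [delta@0.1] ((10 * -7) + (let v = 7 in v))
step 7: [delta@0] (-70 + (let v = 7 in v))
step 8: [let@1] (-70 + 7)
step 9: [delta@root] -63

Answer: -63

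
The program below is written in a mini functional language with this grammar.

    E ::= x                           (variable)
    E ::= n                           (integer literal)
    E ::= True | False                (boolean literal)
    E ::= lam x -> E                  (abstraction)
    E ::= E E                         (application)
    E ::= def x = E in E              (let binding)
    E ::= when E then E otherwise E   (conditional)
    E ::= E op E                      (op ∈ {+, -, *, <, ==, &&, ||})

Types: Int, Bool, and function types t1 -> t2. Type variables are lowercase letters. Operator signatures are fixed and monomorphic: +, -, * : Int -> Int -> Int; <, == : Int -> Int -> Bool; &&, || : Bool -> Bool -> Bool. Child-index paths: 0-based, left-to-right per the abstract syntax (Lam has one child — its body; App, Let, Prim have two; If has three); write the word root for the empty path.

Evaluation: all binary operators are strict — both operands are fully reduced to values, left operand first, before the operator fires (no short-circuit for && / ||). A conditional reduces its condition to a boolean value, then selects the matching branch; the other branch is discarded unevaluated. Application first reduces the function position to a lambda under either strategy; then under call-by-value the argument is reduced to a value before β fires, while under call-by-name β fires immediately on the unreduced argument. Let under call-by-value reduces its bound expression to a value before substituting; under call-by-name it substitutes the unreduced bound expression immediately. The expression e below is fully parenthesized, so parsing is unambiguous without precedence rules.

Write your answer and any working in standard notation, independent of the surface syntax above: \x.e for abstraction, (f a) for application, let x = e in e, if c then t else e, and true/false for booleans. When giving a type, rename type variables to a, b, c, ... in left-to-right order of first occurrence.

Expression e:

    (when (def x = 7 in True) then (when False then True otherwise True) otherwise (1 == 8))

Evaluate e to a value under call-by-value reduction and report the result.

Derivation:
step 0: (if (let x = 7 in true) then (if false then true else true) else (1 == 8))
step 1: [let@0] (if true then (if false then true else true) else (1 == 8))
step 2: [if@root] (if false then true else true)
step 3: [if@root] true

Answer: true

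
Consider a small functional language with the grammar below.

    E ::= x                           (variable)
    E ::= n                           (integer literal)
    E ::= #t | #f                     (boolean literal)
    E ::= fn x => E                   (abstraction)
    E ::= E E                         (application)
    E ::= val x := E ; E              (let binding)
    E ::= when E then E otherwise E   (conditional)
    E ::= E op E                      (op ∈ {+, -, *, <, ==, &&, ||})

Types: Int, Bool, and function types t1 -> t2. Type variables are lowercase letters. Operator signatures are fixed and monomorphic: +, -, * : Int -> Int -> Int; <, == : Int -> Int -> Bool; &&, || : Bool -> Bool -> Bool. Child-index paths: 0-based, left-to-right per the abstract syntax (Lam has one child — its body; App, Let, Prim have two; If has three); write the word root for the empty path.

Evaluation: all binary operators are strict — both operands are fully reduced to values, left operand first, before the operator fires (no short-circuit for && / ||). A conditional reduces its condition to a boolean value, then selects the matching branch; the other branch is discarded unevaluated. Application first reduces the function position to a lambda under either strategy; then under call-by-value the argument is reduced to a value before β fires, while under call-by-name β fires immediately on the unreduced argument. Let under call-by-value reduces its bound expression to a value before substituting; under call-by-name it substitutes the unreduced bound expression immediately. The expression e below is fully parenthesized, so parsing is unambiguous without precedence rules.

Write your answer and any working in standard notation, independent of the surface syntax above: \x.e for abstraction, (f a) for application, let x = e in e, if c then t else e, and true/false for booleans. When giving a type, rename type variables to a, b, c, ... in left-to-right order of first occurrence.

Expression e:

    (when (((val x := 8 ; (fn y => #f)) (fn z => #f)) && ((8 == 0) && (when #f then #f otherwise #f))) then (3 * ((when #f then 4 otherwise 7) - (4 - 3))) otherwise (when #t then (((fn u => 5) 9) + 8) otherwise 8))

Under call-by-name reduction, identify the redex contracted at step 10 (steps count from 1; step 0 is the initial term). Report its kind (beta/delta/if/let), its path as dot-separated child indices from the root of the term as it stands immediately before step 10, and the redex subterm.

Answer: delta at root : (5 + 8)

Trace:
step 0: (if (((let x = 8 in (\y.false)) (\z.false)) && ((8 == 0) && (if false then false else false))) then (3 * ((if false then 4 else 7) - (4 - 3))) else (if true then (((\u.5) 9) + 8) else 8))
step 1: [let@0.0.0] (if (((\y.false) (\z.false)) && ((8 == 0) && (if false then false else false))) then (3 * ((if false then 4 else 7) - (4 - 3))) else (if true then (((\u.5) 9) + 8) else 8))
step 2: [beta@0.0] (if (false && ((8 == 0) && (if false then false else false))) then (3 * ((if false then 4 else 7) - (4 - 3))) else (if true then (((\u.5) 9) + 8) else 8))
step 3: [delta@0.1.0] (if (false && (false && (if false then false else false))) then (3 * ((if false then 4 else 7) - (4 - 3))) else (if true then (((\u.5) 9) + 8) else 8))
step 4: [if@0.1.1] (if (false && (false && false)) then (3 * ((if false then 4 else 7) - (4 - 3))) else (if true then (((\u.5) 9) + 8) else 8))
step 5: [delta@0.1] (if (false && false) then (3 * ((if false then 4 else 7) - (4 - 3))) else (if true then (((\u.5) 9) + 8) else 8))
step 6: [delta@0] (if false then (3 * ((if false then 4 else 7) - (4 - 3))) else (if true then (((\u.5) 9) + 8) else 8))
step 7: [if@root] (if true then (((\u.5) 9) + 8) else 8)
step 8: [if@root] (((\u.5) 9) + 8)
step 9: [beta@0] (5 + 8)
step 10: [delta@root] 13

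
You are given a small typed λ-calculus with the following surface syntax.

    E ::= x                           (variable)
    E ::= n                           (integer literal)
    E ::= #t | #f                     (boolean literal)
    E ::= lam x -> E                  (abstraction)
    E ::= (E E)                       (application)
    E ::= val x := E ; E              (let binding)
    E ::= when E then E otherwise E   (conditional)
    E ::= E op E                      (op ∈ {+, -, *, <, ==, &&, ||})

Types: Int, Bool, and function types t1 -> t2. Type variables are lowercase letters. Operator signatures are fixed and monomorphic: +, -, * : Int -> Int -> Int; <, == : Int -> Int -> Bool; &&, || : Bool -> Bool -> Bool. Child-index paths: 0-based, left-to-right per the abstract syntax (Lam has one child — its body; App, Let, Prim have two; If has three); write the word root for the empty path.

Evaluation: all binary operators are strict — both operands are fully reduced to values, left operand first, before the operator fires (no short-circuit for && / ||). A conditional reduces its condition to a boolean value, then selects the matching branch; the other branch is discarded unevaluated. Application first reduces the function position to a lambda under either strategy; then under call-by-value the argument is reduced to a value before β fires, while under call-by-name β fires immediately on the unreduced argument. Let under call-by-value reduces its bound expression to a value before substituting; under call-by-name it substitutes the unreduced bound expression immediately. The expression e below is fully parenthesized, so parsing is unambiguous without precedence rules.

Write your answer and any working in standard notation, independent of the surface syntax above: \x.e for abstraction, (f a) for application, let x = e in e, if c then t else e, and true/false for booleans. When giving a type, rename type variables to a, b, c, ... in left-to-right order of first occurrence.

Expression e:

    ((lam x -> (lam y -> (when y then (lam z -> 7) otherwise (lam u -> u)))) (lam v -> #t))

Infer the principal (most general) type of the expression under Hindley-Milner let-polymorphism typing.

Trace:
y : b
  unify b ~ Bool
\z._ : c -> Int
u : d
\u._ : d -> d
  unify c -> Int ~ d -> d
  unify c ~ d
  unify Int ~ d
\y._ : Bool -> Int -> Int
\x._ : a -> Bool -> Int -> Int
\v._ : e -> Bool
  unify a -> Bool -> Int -> Int ~ (e -> Bool) -> f
  unify a ~ e -> Bool
  unify Bool -> Int -> Int ~ f
_ _ : Bool -> Int -> Int

Answer: Bool -> Int -> Int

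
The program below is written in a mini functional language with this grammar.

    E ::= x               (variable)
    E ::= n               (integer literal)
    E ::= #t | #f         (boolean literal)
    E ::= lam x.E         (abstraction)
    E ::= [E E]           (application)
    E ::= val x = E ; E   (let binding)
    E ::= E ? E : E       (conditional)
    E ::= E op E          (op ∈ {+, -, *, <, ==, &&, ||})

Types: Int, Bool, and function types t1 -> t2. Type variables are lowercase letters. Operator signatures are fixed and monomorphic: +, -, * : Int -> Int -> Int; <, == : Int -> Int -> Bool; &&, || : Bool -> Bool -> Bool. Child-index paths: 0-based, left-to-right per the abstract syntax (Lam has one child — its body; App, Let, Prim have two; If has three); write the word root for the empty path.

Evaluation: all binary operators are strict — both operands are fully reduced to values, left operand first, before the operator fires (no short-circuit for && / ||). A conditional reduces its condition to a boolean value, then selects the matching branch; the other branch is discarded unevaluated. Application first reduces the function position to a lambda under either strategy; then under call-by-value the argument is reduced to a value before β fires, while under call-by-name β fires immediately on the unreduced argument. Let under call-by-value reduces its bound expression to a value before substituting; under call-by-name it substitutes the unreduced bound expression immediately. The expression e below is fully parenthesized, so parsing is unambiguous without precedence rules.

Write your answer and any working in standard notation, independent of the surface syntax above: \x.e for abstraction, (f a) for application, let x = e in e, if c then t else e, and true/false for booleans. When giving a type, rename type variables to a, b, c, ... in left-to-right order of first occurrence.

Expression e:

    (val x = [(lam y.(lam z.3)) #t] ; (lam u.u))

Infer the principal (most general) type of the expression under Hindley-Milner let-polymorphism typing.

Answer: a -> a

Trace:
\z._ : b -> Int
\y._ : a -> b -> Int
  unify a -> b -> Int ~ Bool -> c
  unify a ~ Bool
  unify b -> Int ~ c
_ _ : b -> Int
let x : forall. b -> Int
u : d
\u._ : d -> d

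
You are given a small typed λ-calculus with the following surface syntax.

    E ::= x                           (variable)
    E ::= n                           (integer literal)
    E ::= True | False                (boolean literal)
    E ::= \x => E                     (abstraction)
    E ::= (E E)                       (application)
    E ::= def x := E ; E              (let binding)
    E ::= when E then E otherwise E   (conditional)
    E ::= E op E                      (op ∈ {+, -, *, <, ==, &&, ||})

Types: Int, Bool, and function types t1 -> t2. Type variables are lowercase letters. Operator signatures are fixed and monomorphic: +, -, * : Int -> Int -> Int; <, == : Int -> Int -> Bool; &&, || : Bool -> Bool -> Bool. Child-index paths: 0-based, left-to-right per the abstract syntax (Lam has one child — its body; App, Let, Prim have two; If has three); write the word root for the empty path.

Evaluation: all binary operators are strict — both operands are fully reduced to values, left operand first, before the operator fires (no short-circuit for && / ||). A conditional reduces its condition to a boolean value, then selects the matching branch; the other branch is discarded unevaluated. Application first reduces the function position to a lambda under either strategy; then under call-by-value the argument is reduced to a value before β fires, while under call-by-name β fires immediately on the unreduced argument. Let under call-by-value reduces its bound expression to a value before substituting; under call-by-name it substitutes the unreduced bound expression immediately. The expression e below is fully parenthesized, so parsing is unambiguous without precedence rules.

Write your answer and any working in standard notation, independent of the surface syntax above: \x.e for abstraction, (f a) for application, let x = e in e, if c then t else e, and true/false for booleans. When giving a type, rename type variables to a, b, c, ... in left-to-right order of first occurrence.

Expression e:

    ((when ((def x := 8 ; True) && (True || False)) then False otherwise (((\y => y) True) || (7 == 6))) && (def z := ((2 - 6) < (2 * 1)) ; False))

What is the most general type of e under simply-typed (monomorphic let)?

Answer: Bool

Derivation:
let x : Int
  unify Bool ~ Bool
  unify Bool ~ Bool
  unify Bool ~ Bool
  unify Bool ~ Bool
  unify Bool ~ Bool
y : a
\y._ : a -> a
  unify a -> a ~ Bool -> b
  unify a ~ Bool
  unify Bool ~ b
_ _ : Bool
  unify Bool ~ Bool
  unify Int ~ Int
  unify Int ~ Int
  unify Bool ~ Bool
  unify Bool ~ Bool
  unify Bool ~ Bool
  unify Int ~ Int
  unify Int ~ Int
  unify Int ~ Int
  unify Int ~ Int
  unify Int ~ Int
  unify Int ~ Int
let z : Bool
  unify Bool ~ Bool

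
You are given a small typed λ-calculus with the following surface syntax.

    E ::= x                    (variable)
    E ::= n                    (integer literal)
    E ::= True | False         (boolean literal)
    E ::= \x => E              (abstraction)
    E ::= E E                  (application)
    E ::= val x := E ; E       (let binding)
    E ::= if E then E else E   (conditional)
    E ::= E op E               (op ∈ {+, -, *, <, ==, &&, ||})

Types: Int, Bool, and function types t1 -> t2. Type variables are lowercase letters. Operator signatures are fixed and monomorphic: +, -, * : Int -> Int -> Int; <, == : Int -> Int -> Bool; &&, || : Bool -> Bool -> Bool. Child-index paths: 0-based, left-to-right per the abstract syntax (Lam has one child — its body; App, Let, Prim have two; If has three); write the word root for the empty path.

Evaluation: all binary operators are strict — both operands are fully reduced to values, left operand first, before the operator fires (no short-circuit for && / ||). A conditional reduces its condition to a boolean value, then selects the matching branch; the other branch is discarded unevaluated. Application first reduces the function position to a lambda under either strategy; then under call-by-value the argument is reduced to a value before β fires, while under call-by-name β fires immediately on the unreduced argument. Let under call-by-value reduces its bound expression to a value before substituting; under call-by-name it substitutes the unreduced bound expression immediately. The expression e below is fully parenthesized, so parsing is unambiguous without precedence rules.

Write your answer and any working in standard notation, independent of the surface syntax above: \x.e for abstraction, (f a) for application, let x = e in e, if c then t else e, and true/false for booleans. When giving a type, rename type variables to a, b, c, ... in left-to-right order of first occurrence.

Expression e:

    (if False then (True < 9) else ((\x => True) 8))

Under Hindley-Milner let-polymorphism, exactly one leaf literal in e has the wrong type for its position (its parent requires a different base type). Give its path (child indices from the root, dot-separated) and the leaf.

Derivation:
  unify Bool ~ Bool
  unify Bool ~ Int
  FAIL: mismatch Bool ~ Int

Answer: 1.0 : true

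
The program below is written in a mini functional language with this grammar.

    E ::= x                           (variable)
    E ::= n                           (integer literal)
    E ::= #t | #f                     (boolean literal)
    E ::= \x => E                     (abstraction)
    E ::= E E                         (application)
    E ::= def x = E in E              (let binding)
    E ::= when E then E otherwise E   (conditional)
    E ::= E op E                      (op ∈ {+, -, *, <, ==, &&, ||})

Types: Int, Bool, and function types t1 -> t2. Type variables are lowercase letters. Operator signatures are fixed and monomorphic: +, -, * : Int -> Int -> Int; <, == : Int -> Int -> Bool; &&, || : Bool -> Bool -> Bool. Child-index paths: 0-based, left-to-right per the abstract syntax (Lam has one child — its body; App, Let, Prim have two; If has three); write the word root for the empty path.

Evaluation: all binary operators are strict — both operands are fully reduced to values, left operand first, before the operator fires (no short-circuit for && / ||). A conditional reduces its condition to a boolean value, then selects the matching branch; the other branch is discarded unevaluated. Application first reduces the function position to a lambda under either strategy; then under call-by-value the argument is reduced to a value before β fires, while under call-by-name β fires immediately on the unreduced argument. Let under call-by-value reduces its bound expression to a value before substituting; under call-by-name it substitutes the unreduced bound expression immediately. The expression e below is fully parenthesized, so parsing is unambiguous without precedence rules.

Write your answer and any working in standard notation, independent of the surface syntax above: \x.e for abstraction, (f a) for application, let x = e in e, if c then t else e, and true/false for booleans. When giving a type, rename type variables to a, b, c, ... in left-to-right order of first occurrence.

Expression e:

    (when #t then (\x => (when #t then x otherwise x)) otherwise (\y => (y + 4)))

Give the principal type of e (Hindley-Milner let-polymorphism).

Derivation:
  unify Bool ~ Bool
  unify Bool ~ Bool
x : a
x : a
  unify a ~ a
\x._ : a -> a
y : b
  unify b ~ Int
  unify Int ~ Int
\y._ : Int -> Int
  unify a -> a ~ Int -> Int
  unify a ~ Int
  unify Int ~ Int

Answer: Int -> Int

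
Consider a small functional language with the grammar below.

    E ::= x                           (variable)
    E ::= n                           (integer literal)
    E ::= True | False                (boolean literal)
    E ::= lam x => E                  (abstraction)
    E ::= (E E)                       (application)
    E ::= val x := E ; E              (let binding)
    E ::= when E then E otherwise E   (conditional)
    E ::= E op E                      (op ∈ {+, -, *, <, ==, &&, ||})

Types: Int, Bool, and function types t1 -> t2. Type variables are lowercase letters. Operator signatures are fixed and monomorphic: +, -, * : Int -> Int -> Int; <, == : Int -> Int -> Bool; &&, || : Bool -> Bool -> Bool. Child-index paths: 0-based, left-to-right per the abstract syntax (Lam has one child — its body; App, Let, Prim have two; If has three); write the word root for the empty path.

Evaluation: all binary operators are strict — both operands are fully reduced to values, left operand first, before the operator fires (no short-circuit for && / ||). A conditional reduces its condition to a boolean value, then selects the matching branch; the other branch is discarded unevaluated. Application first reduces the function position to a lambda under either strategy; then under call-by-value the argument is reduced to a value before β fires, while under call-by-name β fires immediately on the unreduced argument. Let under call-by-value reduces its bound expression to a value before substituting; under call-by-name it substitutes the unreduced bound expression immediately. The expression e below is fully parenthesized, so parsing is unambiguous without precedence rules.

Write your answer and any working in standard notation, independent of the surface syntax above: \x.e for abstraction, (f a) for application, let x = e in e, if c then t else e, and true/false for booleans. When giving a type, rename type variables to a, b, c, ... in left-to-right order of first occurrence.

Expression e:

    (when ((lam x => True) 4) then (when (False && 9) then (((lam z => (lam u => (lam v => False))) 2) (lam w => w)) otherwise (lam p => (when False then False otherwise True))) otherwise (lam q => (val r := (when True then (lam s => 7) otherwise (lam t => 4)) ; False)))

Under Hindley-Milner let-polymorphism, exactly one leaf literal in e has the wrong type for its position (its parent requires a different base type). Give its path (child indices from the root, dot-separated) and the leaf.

Working:
\x._ : a -> Bool
  unify a -> Bool ~ Int -> b
  unify a ~ Int
  unify Bool ~ b
_ _ : Bool
  unify Bool ~ Bool
  unify Bool ~ Bool
  unify Int ~ Bool
  FAIL: mismatch Int ~ Bool

Answer: 1.0.1 : 9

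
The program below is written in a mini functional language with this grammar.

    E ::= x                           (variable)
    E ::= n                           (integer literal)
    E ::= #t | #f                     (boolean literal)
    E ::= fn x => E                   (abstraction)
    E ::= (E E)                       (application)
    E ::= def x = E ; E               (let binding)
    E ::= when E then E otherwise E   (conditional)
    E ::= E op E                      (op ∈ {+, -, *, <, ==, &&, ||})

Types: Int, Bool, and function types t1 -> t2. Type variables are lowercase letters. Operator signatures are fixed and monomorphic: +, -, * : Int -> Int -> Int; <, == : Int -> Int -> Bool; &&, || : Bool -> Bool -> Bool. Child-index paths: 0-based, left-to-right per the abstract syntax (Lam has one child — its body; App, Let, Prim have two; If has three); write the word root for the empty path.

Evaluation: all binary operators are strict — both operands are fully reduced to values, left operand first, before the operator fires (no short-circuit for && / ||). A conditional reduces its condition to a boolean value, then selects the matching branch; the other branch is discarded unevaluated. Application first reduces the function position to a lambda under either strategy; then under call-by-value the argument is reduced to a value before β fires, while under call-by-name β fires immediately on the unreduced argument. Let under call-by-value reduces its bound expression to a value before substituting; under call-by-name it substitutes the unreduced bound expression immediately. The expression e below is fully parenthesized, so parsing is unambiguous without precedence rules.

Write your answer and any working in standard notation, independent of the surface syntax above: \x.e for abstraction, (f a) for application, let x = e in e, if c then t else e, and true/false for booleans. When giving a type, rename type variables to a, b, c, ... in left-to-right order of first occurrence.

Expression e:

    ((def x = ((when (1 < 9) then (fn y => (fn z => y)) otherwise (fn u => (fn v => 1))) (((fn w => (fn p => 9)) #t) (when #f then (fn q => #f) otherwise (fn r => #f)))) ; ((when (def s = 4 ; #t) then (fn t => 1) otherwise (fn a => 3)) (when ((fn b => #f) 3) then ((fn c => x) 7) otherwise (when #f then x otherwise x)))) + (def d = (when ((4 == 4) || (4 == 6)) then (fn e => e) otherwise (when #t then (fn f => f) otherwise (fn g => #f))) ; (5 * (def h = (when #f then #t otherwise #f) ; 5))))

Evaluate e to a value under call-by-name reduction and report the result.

Answer: 26

Trace:
step 0: ((let x = ((if (1 < 9) then (\y.(\z.y)) else (\u.(\v.1))) (((\w.(\p.9)) true) (if false then (\q.false) else (\r.false)))) in ((if (let s = 4 in true) then (\t.1) else (\a.3)) (if ((\b.false) 3) then ((\c.x) 7) else (if false then x else x)))) + (let d = (if ((4 == 4) || (4 == 6)) then (\e.e) else (if true then (\f.f) else (\g.false))) in (5 * (let h = (if false then true else false) in 5))))
step 1: [let@0] (((if (let s = 4 in true) then (\t.1) else (\a.3)) (if ((\b.false) 3) then ((\c.((if (1 < 9) then (\y.(\z.y)) else (\u.(\v.1))) (((\w.(\p.9)) true) (if false then (\q.false) else (\r.false))))) 7) else (if false then ((if (1 < 9) then (\y.(\z.y)) else (\u.(\v.1))) (((\w.(\p.9)) true) (if false then (\q.false) else (\r.false)))) else ((if (1 < 9) then (\y.(\z.y)) else (\u.(\v.1))) (((\w.(\p.9)) true) (if false then (\q.false) else (\r.false))))))) + (let d = (if ((4 == 4) || (4 == 6)) then (\e.e) else (if true then (\f.f) else (\g.false))) in (5 * (let h = (if false then true else false) in 5))))
step 2: [let@0.0.0] (((if true then (\t.1) else (\a.3)) (if ((\b.false) 3) then ((\c.((if (1 < 9) then (\y.(\z.y)) else (\u.(\v.1))) (((\w.(\p.9)) true) (if false then (\q.false) else (\r.false))))) 7) else (if false then ((if (1 < 9) then (\y.(\z.y)) else (\u.(\v.1))) (((\w.(\p.9)) true) (if false then (\q.false) else (\r.false)))) else ((if (1 < 9) then (\y.(\z.y)) else (\u.(\v.1))) (((\w.(\p.9)) true) (if false then (\q.false) else (\r.false))))))) + (let d = (if ((4 == 4) || (4 == 6)) then (\e.e) else (if true then (\f.f) else (\g.false))) in (5 * (let h = (if false then true else false) in 5))))
step 3: [if@0.0] (((\t.1) (if ((\b.false) 3) then ((\c.((if (1 < 9) then (\y.(\z.y)) else (\u.(\v.1))) (((\w.(\p.9)) true) (if false then (\q.false) else (\r.false))))) 7) else (if false then ((if (1 < 9) then (\y.(\z.y)) else (\u.(\v.1))) (((\w.(\p.9)) true) (if false then (\q.false) else (\r.false)))) else ((if (1 < 9) then (\y.(\z.y)) else (\u.(\v.1))) (((\w.(\p.9)) true) (if false then (\q.false) else (\r.false))))))) + (let d = (if ((4 == 4) || (4 == 6)) then (\e.e) else (if true then (\f.f) else (\g.false))) in (5 * (let h = (if false then true else false) in 5))))
step 4: [beta@0] (1 + (let d = (if ((4 == 4) || (4 == 6)) then (\e.e) else (if true then (\f.f) else (\g.false))) in (5 * (let h = (if false then true else false) in 5))))
step 5: [let@1] (1 + (5 * (let h = (if false then true else false) in 5)))
step 6: [let@1.1] (1 + (5 * 5))
step 7: [delta@1] (1 + 25)
step 8: [delta@root] 26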